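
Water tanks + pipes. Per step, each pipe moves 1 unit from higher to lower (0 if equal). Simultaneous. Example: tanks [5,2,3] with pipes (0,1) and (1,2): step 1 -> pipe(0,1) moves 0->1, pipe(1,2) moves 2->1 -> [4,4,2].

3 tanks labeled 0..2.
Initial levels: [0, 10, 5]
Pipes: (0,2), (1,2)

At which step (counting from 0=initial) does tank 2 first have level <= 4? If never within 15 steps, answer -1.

Step 1: flows [2->0,1->2] -> levels [1 9 5]
Step 2: flows [2->0,1->2] -> levels [2 8 5]
Step 3: flows [2->0,1->2] -> levels [3 7 5]
Step 4: flows [2->0,1->2] -> levels [4 6 5]
Step 5: flows [2->0,1->2] -> levels [5 5 5]
Step 6: flows [0=2,1=2] -> levels [5 5 5]
  -> stable; tank 2 stays at 5 > 4
Tank 2 never reaches <=4 within 15 steps

Answer: -1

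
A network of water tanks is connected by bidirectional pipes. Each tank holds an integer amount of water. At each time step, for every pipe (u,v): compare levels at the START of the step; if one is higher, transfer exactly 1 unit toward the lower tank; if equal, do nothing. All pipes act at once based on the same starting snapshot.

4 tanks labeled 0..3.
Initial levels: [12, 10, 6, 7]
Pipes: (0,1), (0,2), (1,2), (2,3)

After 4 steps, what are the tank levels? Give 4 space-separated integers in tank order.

Step 1: flows [0->1,0->2,1->2,3->2] -> levels [10 10 9 6]
Step 2: flows [0=1,0->2,1->2,2->3] -> levels [9 9 10 7]
Step 3: flows [0=1,2->0,2->1,2->3] -> levels [10 10 7 8]
Step 4: flows [0=1,0->2,1->2,3->2] -> levels [9 9 10 7]

Answer: 9 9 10 7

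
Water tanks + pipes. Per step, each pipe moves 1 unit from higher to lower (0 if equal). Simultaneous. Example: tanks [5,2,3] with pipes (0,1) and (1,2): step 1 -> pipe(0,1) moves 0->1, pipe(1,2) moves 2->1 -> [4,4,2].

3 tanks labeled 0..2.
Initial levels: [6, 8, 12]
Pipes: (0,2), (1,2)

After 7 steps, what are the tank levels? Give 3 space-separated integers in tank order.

Step 1: flows [2->0,2->1] -> levels [7 9 10]
Step 2: flows [2->0,2->1] -> levels [8 10 8]
Step 3: flows [0=2,1->2] -> levels [8 9 9]
Step 4: flows [2->0,1=2] -> levels [9 9 8]
Step 5: flows [0->2,1->2] -> levels [8 8 10]
Step 6: flows [2->0,2->1] -> levels [9 9 8]
  -> period-2 cycle: step 6 state = step 4 state
  -> state at step 7: (7-4) mod 2 = 1, same as step 5 -> [8 8 10]

Answer: 8 8 10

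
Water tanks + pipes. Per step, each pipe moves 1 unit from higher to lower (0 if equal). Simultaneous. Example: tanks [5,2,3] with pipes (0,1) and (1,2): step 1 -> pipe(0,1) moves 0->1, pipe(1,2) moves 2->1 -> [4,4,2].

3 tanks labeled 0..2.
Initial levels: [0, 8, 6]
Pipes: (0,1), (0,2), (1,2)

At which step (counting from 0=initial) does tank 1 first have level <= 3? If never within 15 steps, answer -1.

Step 1: flows [1->0,2->0,1->2] -> levels [2 6 6]
Step 2: flows [1->0,2->0,1=2] -> levels [4 5 5]
Step 3: flows [1->0,2->0,1=2] -> levels [6 4 4]
Step 4: flows [0->1,0->2,1=2] -> levels [4 5 5]
  -> period-2 cycle (repeats step 2); tank 1 never drops to <=3
Tank 1 never reaches <=3 within 15 steps

Answer: -1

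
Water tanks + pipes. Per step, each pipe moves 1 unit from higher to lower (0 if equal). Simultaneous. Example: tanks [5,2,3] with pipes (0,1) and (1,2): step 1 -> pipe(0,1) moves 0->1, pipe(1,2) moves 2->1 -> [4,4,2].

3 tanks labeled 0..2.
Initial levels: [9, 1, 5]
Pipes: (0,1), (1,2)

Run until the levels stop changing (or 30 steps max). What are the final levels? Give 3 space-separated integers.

Step 1: flows [0->1,2->1] -> levels [8 3 4]
Step 2: flows [0->1,2->1] -> levels [7 5 3]
Step 3: flows [0->1,1->2] -> levels [6 5 4]
Step 4: flows [0->1,1->2] -> levels [5 5 5]
Step 5: flows [0=1,1=2] -> levels [5 5 5]
  -> stable (no change)

Answer: 5 5 5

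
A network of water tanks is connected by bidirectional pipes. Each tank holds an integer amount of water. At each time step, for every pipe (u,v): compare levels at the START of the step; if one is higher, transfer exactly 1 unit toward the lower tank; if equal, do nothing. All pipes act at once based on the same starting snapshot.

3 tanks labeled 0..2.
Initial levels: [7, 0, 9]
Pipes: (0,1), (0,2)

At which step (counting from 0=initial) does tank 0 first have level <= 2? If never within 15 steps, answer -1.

Step 1: flows [0->1,2->0] -> levels [7 1 8]
Step 2: flows [0->1,2->0] -> levels [7 2 7]
Step 3: flows [0->1,0=2] -> levels [6 3 7]
Step 4: flows [0->1,2->0] -> levels [6 4 6]
Step 5: flows [0->1,0=2] -> levels [5 5 6]
Step 6: flows [0=1,2->0] -> levels [6 5 5]
Step 7: flows [0->1,0->2] -> levels [4 6 6]
Step 8: flows [1->0,2->0] -> levels [6 5 5]
  -> period-2 cycle (repeats step 6); tank 0 never drops to <=2
Tank 0 never reaches <=2 within 15 steps

Answer: -1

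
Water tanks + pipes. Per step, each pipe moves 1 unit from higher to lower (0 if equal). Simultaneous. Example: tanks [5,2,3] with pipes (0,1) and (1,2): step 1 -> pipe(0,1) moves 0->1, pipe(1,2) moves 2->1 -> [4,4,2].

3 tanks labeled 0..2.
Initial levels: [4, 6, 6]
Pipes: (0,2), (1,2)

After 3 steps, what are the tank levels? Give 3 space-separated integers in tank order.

Answer: 6 6 4

Derivation:
Step 1: flows [2->0,1=2] -> levels [5 6 5]
Step 2: flows [0=2,1->2] -> levels [5 5 6]
Step 3: flows [2->0,2->1] -> levels [6 6 4]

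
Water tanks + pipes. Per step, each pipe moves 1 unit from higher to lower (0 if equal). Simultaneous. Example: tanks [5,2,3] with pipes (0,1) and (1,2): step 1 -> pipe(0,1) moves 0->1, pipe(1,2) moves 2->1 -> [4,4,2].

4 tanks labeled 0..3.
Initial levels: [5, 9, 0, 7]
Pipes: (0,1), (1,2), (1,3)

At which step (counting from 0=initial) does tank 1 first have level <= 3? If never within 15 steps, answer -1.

Step 1: flows [1->0,1->2,1->3] -> levels [6 6 1 8]
Step 2: flows [0=1,1->2,3->1] -> levels [6 6 2 7]
Step 3: flows [0=1,1->2,3->1] -> levels [6 6 3 6]
Step 4: flows [0=1,1->2,1=3] -> levels [6 5 4 6]
Step 5: flows [0->1,1->2,3->1] -> levels [5 6 5 5]
Step 6: flows [1->0,1->2,1->3] -> levels [6 3 6 6]
Tank 1 first reaches <=3 at step 6

Answer: 6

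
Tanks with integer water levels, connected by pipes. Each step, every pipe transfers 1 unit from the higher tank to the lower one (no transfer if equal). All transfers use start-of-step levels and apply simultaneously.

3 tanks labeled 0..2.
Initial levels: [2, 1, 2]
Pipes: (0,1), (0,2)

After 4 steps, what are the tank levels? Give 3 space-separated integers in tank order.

Step 1: flows [0->1,0=2] -> levels [1 2 2]
Step 2: flows [1->0,2->0] -> levels [3 1 1]
Step 3: flows [0->1,0->2] -> levels [1 2 2]
  -> period-2 cycle: step 3 state = step 1 state
  -> state at step 4: (4-1) mod 2 = 1, same as step 2 -> [3 1 1]

Answer: 3 1 1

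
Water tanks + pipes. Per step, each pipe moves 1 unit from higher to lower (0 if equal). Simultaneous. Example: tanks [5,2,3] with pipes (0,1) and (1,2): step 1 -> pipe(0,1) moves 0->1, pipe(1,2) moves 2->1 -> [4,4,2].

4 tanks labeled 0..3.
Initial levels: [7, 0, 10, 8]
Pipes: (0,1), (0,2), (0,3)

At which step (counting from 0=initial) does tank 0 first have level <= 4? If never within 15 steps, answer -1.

Step 1: flows [0->1,2->0,3->0] -> levels [8 1 9 7]
Step 2: flows [0->1,2->0,0->3] -> levels [7 2 8 8]
Step 3: flows [0->1,2->0,3->0] -> levels [8 3 7 7]
Step 4: flows [0->1,0->2,0->3] -> levels [5 4 8 8]
Step 5: flows [0->1,2->0,3->0] -> levels [6 5 7 7]
Step 6: flows [0->1,2->0,3->0] -> levels [7 6 6 6]
Step 7: flows [0->1,0->2,0->3] -> levels [4 7 7 7]
Tank 0 first reaches <=4 at step 7

Answer: 7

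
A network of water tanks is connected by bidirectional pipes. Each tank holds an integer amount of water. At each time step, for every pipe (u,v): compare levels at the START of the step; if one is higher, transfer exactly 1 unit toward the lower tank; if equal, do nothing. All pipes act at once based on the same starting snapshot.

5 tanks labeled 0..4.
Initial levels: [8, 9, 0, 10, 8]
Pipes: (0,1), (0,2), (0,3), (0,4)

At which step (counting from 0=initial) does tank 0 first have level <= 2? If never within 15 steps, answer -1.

Step 1: flows [1->0,0->2,3->0,0=4] -> levels [9 8 1 9 8]
Step 2: flows [0->1,0->2,0=3,0->4] -> levels [6 9 2 9 9]
Step 3: flows [1->0,0->2,3->0,4->0] -> levels [8 8 3 8 8]
Step 4: flows [0=1,0->2,0=3,0=4] -> levels [7 8 4 8 8]
Step 5: flows [1->0,0->2,3->0,4->0] -> levels [9 7 5 7 7]
Step 6: flows [0->1,0->2,0->3,0->4] -> levels [5 8 6 8 8]
Step 7: flows [1->0,2->0,3->0,4->0] -> levels [9 7 5 7 7]
  -> period-2 cycle (repeats step 5); tank 0 never drops to <=2
Tank 0 never reaches <=2 within 15 steps

Answer: -1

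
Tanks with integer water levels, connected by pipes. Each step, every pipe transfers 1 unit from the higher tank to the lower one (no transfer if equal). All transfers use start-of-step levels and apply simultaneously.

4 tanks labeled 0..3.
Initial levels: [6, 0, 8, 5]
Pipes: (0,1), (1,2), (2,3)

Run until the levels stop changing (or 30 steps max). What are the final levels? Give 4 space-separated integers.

Answer: 5 4 6 4

Derivation:
Step 1: flows [0->1,2->1,2->3] -> levels [5 2 6 6]
Step 2: flows [0->1,2->1,2=3] -> levels [4 4 5 6]
Step 3: flows [0=1,2->1,3->2] -> levels [4 5 5 5]
Step 4: flows [1->0,1=2,2=3] -> levels [5 4 5 5]
Step 5: flows [0->1,2->1,2=3] -> levels [4 6 4 5]
Step 6: flows [1->0,1->2,3->2] -> levels [5 4 6 4]
Step 7: flows [0->1,2->1,2->3] -> levels [4 6 4 5]
  -> period-2 cycle: step 7 state = step 5 state; never stabilizes
  -> state at step 30: (30-5) mod 2 = 1, same as step 6 -> [5 4 6 4]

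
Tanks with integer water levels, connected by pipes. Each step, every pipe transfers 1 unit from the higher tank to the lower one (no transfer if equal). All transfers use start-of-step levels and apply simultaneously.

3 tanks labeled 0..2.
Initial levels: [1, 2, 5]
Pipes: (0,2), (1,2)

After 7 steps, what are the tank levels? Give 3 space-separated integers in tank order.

Answer: 2 2 4

Derivation:
Step 1: flows [2->0,2->1] -> levels [2 3 3]
Step 2: flows [2->0,1=2] -> levels [3 3 2]
Step 3: flows [0->2,1->2] -> levels [2 2 4]
Step 4: flows [2->0,2->1] -> levels [3 3 2]
  -> period-2 cycle: step 4 state = step 2 state
  -> state at step 7: (7-2) mod 2 = 1, same as step 3 -> [2 2 4]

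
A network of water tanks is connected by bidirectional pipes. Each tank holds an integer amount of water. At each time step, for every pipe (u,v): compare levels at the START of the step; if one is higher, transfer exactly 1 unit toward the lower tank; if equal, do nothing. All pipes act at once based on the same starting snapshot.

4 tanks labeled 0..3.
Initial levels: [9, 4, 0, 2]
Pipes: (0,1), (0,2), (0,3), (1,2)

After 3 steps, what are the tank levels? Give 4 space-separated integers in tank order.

Answer: 6 3 3 3

Derivation:
Step 1: flows [0->1,0->2,0->3,1->2] -> levels [6 4 2 3]
Step 2: flows [0->1,0->2,0->3,1->2] -> levels [3 4 4 4]
Step 3: flows [1->0,2->0,3->0,1=2] -> levels [6 3 3 3]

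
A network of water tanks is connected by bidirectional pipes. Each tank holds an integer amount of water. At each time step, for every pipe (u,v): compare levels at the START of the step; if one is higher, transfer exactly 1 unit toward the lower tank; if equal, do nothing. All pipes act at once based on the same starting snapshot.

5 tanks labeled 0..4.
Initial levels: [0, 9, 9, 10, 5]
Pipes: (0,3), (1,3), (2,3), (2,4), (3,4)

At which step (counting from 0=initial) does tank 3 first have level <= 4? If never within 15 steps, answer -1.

Step 1: flows [3->0,3->1,3->2,2->4,3->4] -> levels [1 10 9 6 7]
Step 2: flows [3->0,1->3,2->3,2->4,4->3] -> levels [2 9 7 8 7]
Step 3: flows [3->0,1->3,3->2,2=4,3->4] -> levels [3 8 8 6 8]
Step 4: flows [3->0,1->3,2->3,2=4,4->3] -> levels [4 7 7 8 7]
Step 5: flows [3->0,3->1,3->2,2=4,3->4] -> levels [5 8 8 4 8]
Tank 3 first reaches <=4 at step 5

Answer: 5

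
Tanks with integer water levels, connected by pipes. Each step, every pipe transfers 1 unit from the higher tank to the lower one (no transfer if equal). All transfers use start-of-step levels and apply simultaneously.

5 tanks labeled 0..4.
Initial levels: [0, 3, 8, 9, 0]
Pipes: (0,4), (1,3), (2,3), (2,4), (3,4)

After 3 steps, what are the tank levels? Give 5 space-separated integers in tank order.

Answer: 2 5 4 5 4

Derivation:
Step 1: flows [0=4,3->1,3->2,2->4,3->4] -> levels [0 4 8 6 2]
Step 2: flows [4->0,3->1,2->3,2->4,3->4] -> levels [1 5 6 5 3]
Step 3: flows [4->0,1=3,2->3,2->4,3->4] -> levels [2 5 4 5 4]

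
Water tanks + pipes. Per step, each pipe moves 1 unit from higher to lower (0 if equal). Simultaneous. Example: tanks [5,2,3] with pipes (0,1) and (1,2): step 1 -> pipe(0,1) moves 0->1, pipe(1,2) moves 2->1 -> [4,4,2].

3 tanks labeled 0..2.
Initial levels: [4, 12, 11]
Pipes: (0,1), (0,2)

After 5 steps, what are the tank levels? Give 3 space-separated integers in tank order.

Answer: 10 9 8

Derivation:
Step 1: flows [1->0,2->0] -> levels [6 11 10]
Step 2: flows [1->0,2->0] -> levels [8 10 9]
Step 3: flows [1->0,2->0] -> levels [10 9 8]
Step 4: flows [0->1,0->2] -> levels [8 10 9]
  -> period-2 cycle: step 4 state = step 2 state
  -> state at step 5: (5-2) mod 2 = 1, same as step 3 -> [10 9 8]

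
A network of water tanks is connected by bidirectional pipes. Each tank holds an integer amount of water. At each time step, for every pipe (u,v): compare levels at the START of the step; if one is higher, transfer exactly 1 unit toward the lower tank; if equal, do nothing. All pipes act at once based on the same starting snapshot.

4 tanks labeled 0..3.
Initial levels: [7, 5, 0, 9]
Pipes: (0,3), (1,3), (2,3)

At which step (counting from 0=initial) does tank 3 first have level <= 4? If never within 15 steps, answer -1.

Answer: 6

Derivation:
Step 1: flows [3->0,3->1,3->2] -> levels [8 6 1 6]
Step 2: flows [0->3,1=3,3->2] -> levels [7 6 2 6]
Step 3: flows [0->3,1=3,3->2] -> levels [6 6 3 6]
Step 4: flows [0=3,1=3,3->2] -> levels [6 6 4 5]
Step 5: flows [0->3,1->3,3->2] -> levels [5 5 5 6]
Step 6: flows [3->0,3->1,3->2] -> levels [6 6 6 3]
Tank 3 first reaches <=4 at step 6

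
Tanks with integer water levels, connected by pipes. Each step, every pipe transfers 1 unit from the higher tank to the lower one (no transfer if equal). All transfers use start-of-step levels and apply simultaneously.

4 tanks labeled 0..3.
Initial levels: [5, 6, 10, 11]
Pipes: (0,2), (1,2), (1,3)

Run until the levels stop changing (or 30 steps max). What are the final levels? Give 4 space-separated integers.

Step 1: flows [2->0,2->1,3->1] -> levels [6 8 8 10]
Step 2: flows [2->0,1=2,3->1] -> levels [7 9 7 9]
Step 3: flows [0=2,1->2,1=3] -> levels [7 8 8 9]
Step 4: flows [2->0,1=2,3->1] -> levels [8 9 7 8]
Step 5: flows [0->2,1->2,1->3] -> levels [7 7 9 9]
Step 6: flows [2->0,2->1,3->1] -> levels [8 9 7 8]
  -> period-2 cycle: step 6 state = step 4 state; never stabilizes
  -> state at step 30: (30-4) mod 2 = 0, same as step 4 -> [8 9 7 8]

Answer: 8 9 7 8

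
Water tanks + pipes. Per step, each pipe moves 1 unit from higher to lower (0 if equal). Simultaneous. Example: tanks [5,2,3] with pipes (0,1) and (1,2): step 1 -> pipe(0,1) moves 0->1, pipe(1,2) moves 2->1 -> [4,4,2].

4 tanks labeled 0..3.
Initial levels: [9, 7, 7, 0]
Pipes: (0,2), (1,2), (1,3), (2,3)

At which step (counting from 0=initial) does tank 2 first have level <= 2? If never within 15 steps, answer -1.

Answer: -1

Derivation:
Step 1: flows [0->2,1=2,1->3,2->3] -> levels [8 6 7 2]
Step 2: flows [0->2,2->1,1->3,2->3] -> levels [7 6 6 4]
Step 3: flows [0->2,1=2,1->3,2->3] -> levels [6 5 6 6]
Step 4: flows [0=2,2->1,3->1,2=3] -> levels [6 7 5 5]
Step 5: flows [0->2,1->2,1->3,2=3] -> levels [5 5 7 6]
Step 6: flows [2->0,2->1,3->1,2->3] -> levels [6 7 4 6]
Step 7: flows [0->2,1->2,1->3,3->2] -> levels [5 5 7 6]
  -> period-2 cycle (repeats step 5); tank 2 never drops to <=2
Tank 2 never reaches <=2 within 15 steps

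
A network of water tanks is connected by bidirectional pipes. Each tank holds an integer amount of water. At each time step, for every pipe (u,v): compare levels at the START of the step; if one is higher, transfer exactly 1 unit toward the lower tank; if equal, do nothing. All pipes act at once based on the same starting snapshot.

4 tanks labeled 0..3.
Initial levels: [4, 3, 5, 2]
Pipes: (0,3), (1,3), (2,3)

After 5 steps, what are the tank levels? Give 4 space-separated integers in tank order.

Step 1: flows [0->3,1->3,2->3] -> levels [3 2 4 5]
Step 2: flows [3->0,3->1,3->2] -> levels [4 3 5 2]
  -> period-2 cycle: step 2 state = step 0 state
  -> state at step 5: (5-0) mod 2 = 1, same as step 1 -> [3 2 4 5]

Answer: 3 2 4 5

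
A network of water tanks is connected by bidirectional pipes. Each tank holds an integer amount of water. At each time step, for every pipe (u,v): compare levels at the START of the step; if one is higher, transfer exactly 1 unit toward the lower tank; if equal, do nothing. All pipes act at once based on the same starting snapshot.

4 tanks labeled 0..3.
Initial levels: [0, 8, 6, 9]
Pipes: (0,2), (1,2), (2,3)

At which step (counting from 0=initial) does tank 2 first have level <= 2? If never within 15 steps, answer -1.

Step 1: flows [2->0,1->2,3->2] -> levels [1 7 7 8]
Step 2: flows [2->0,1=2,3->2] -> levels [2 7 7 7]
Step 3: flows [2->0,1=2,2=3] -> levels [3 7 6 7]
Step 4: flows [2->0,1->2,3->2] -> levels [4 6 7 6]
Step 5: flows [2->0,2->1,2->3] -> levels [5 7 4 7]
Step 6: flows [0->2,1->2,3->2] -> levels [4 6 7 6]
  -> period-2 cycle (repeats step 4); tank 2 never drops to <=2
Tank 2 never reaches <=2 within 15 steps

Answer: -1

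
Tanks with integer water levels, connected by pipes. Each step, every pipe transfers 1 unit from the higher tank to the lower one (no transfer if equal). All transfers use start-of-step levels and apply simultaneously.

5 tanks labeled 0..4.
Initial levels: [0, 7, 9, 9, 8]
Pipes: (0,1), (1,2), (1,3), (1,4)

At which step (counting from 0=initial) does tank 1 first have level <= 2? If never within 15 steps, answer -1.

Step 1: flows [1->0,2->1,3->1,4->1] -> levels [1 9 8 8 7]
Step 2: flows [1->0,1->2,1->3,1->4] -> levels [2 5 9 9 8]
Step 3: flows [1->0,2->1,3->1,4->1] -> levels [3 7 8 8 7]
Step 4: flows [1->0,2->1,3->1,1=4] -> levels [4 8 7 7 7]
Step 5: flows [1->0,1->2,1->3,1->4] -> levels [5 4 8 8 8]
Step 6: flows [0->1,2->1,3->1,4->1] -> levels [4 8 7 7 7]
  -> period-2 cycle (repeats step 4); tank 1 never drops to <=2
Tank 1 never reaches <=2 within 15 steps

Answer: -1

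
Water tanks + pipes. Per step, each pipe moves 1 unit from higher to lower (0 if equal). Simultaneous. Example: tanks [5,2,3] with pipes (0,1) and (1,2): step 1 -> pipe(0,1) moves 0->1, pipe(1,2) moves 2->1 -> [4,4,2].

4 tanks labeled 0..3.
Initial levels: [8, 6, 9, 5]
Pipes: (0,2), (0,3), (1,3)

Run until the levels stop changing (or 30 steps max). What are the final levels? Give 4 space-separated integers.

Step 1: flows [2->0,0->3,1->3] -> levels [8 5 8 7]
Step 2: flows [0=2,0->3,3->1] -> levels [7 6 8 7]
Step 3: flows [2->0,0=3,3->1] -> levels [8 7 7 6]
Step 4: flows [0->2,0->3,1->3] -> levels [6 6 8 8]
Step 5: flows [2->0,3->0,3->1] -> levels [8 7 7 6]
  -> period-2 cycle: step 5 state = step 3 state; never stabilizes
  -> state at step 30: (30-3) mod 2 = 1, same as step 4 -> [6 6 8 8]

Answer: 6 6 8 8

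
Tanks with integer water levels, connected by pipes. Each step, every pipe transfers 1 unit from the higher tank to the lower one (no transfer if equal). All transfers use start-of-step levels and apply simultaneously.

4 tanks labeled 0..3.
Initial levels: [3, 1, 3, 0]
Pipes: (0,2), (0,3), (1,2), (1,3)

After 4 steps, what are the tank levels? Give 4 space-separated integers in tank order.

Step 1: flows [0=2,0->3,2->1,1->3] -> levels [2 1 2 2]
Step 2: flows [0=2,0=3,2->1,3->1] -> levels [2 3 1 1]
Step 3: flows [0->2,0->3,1->2,1->3] -> levels [0 1 3 3]
Step 4: flows [2->0,3->0,2->1,3->1] -> levels [2 3 1 1]

Answer: 2 3 1 1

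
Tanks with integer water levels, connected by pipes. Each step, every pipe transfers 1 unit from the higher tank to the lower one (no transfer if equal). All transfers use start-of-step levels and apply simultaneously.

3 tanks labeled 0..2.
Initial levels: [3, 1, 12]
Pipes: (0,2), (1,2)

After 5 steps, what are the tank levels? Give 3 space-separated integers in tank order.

Step 1: flows [2->0,2->1] -> levels [4 2 10]
Step 2: flows [2->0,2->1] -> levels [5 3 8]
Step 3: flows [2->0,2->1] -> levels [6 4 6]
Step 4: flows [0=2,2->1] -> levels [6 5 5]
Step 5: flows [0->2,1=2] -> levels [5 5 6]

Answer: 5 5 6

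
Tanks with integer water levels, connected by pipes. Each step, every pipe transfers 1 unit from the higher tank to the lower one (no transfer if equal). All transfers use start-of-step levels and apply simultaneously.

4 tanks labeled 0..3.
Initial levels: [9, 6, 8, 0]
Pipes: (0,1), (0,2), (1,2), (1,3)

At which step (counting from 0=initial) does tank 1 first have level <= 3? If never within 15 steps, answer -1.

Step 1: flows [0->1,0->2,2->1,1->3] -> levels [7 7 8 1]
Step 2: flows [0=1,2->0,2->1,1->3] -> levels [8 7 6 2]
Step 3: flows [0->1,0->2,1->2,1->3] -> levels [6 6 8 3]
Step 4: flows [0=1,2->0,2->1,1->3] -> levels [7 6 6 4]
Step 5: flows [0->1,0->2,1=2,1->3] -> levels [5 6 7 5]
Step 6: flows [1->0,2->0,2->1,1->3] -> levels [7 5 5 6]
Step 7: flows [0->1,0->2,1=2,3->1] -> levels [5 7 6 5]
Step 8: flows [1->0,2->0,1->2,1->3] -> levels [7 4 6 6]
Step 9: flows [0->1,0->2,2->1,3->1] -> levels [5 7 6 5]
  -> period-2 cycle (repeats step 7); tank 1 never drops to <=3
Tank 1 never reaches <=3 within 15 steps

Answer: -1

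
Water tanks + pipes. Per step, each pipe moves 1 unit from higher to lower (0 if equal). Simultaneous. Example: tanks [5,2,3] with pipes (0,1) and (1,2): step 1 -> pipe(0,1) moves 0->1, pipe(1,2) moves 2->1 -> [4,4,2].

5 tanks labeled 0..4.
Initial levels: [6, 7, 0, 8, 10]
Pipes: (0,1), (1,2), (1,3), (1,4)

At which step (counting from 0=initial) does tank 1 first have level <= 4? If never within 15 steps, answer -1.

Answer: 6

Derivation:
Step 1: flows [1->0,1->2,3->1,4->1] -> levels [7 7 1 7 9]
Step 2: flows [0=1,1->2,1=3,4->1] -> levels [7 7 2 7 8]
Step 3: flows [0=1,1->2,1=3,4->1] -> levels [7 7 3 7 7]
Step 4: flows [0=1,1->2,1=3,1=4] -> levels [7 6 4 7 7]
Step 5: flows [0->1,1->2,3->1,4->1] -> levels [6 8 5 6 6]
Step 6: flows [1->0,1->2,1->3,1->4] -> levels [7 4 6 7 7]
Tank 1 first reaches <=4 at step 6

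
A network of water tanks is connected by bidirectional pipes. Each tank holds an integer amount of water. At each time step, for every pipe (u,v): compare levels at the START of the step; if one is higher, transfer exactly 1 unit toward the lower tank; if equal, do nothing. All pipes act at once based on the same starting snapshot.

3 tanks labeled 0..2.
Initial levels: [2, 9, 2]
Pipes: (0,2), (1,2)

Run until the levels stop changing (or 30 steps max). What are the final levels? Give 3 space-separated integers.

Step 1: flows [0=2,1->2] -> levels [2 8 3]
Step 2: flows [2->0,1->2] -> levels [3 7 3]
Step 3: flows [0=2,1->2] -> levels [3 6 4]
Step 4: flows [2->0,1->2] -> levels [4 5 4]
Step 5: flows [0=2,1->2] -> levels [4 4 5]
Step 6: flows [2->0,2->1] -> levels [5 5 3]
Step 7: flows [0->2,1->2] -> levels [4 4 5]
  -> period-2 cycle: step 7 state = step 5 state; never stabilizes
  -> state at step 30: (30-5) mod 2 = 1, same as step 6 -> [5 5 3]

Answer: 5 5 3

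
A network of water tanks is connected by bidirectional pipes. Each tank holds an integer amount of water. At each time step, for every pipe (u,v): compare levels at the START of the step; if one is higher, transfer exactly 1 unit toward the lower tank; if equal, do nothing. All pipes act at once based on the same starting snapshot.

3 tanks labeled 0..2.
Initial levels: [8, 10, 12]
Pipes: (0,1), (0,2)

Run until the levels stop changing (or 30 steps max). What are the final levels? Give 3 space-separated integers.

Step 1: flows [1->0,2->0] -> levels [10 9 11]
Step 2: flows [0->1,2->0] -> levels [10 10 10]
Step 3: flows [0=1,0=2] -> levels [10 10 10]
  -> stable (no change)

Answer: 10 10 10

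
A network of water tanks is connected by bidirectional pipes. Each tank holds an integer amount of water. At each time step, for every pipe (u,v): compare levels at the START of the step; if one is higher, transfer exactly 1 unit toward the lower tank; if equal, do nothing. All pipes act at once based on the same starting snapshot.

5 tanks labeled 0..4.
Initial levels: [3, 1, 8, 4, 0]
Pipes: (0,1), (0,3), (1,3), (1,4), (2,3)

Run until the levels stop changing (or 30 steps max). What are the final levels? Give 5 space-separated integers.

Step 1: flows [0->1,3->0,3->1,1->4,2->3] -> levels [3 2 7 3 1]
Step 2: flows [0->1,0=3,3->1,1->4,2->3] -> levels [2 3 6 3 2]
Step 3: flows [1->0,3->0,1=3,1->4,2->3] -> levels [4 1 5 3 3]
Step 4: flows [0->1,0->3,3->1,4->1,2->3] -> levels [2 4 4 4 2]
Step 5: flows [1->0,3->0,1=3,1->4,2=3] -> levels [4 2 4 3 3]
Step 6: flows [0->1,0->3,3->1,4->1,2->3] -> levels [2 5 3 4 2]
Step 7: flows [1->0,3->0,1->3,1->4,3->2] -> levels [4 2 4 3 3]
  -> period-2 cycle: step 7 state = step 5 state; never stabilizes
  -> state at step 30: (30-5) mod 2 = 1, same as step 6 -> [2 5 3 4 2]

Answer: 2 5 3 4 2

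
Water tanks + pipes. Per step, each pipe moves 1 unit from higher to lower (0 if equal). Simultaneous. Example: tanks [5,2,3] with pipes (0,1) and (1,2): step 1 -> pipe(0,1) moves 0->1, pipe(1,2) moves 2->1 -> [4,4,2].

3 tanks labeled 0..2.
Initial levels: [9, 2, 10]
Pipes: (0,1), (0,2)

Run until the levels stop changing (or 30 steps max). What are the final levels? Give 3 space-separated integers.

Step 1: flows [0->1,2->0] -> levels [9 3 9]
Step 2: flows [0->1,0=2] -> levels [8 4 9]
Step 3: flows [0->1,2->0] -> levels [8 5 8]
Step 4: flows [0->1,0=2] -> levels [7 6 8]
Step 5: flows [0->1,2->0] -> levels [7 7 7]
Step 6: flows [0=1,0=2] -> levels [7 7 7]
  -> stable (no change)

Answer: 7 7 7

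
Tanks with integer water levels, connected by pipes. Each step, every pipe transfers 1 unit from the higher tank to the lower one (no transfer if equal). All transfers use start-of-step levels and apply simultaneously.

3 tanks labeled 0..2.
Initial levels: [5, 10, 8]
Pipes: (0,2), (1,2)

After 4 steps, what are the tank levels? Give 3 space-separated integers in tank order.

Answer: 7 7 9

Derivation:
Step 1: flows [2->0,1->2] -> levels [6 9 8]
Step 2: flows [2->0,1->2] -> levels [7 8 8]
Step 3: flows [2->0,1=2] -> levels [8 8 7]
Step 4: flows [0->2,1->2] -> levels [7 7 9]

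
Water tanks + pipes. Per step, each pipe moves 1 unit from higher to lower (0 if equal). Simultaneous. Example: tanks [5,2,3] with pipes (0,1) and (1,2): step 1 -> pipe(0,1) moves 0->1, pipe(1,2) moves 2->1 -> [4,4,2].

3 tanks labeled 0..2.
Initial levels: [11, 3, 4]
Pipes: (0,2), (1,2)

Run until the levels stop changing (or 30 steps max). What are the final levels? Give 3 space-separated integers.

Step 1: flows [0->2,2->1] -> levels [10 4 4]
Step 2: flows [0->2,1=2] -> levels [9 4 5]
Step 3: flows [0->2,2->1] -> levels [8 5 5]
Step 4: flows [0->2,1=2] -> levels [7 5 6]
Step 5: flows [0->2,2->1] -> levels [6 6 6]
Step 6: flows [0=2,1=2] -> levels [6 6 6]
  -> stable (no change)

Answer: 6 6 6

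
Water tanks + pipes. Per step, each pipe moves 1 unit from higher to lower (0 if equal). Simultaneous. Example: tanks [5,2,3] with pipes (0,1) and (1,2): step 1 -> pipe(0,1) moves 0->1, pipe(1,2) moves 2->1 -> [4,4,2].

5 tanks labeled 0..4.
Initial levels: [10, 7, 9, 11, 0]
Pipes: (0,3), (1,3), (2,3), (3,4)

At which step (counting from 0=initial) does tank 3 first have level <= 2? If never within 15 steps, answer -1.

Step 1: flows [3->0,3->1,3->2,3->4] -> levels [11 8 10 7 1]
Step 2: flows [0->3,1->3,2->3,3->4] -> levels [10 7 9 9 2]
Step 3: flows [0->3,3->1,2=3,3->4] -> levels [9 8 9 8 3]
Step 4: flows [0->3,1=3,2->3,3->4] -> levels [8 8 8 9 4]
Step 5: flows [3->0,3->1,3->2,3->4] -> levels [9 9 9 5 5]
Step 6: flows [0->3,1->3,2->3,3=4] -> levels [8 8 8 8 5]
Step 7: flows [0=3,1=3,2=3,3->4] -> levels [8 8 8 7 6]
Step 8: flows [0->3,1->3,2->3,3->4] -> levels [7 7 7 9 7]
Step 9: flows [3->0,3->1,3->2,3->4] -> levels [8 8 8 5 8]
Step 10: flows [0->3,1->3,2->3,4->3] -> levels [7 7 7 9 7]
  -> period-2 cycle (repeats step 8); tank 3 never drops to <=2
Tank 3 never reaches <=2 within 15 steps

Answer: -1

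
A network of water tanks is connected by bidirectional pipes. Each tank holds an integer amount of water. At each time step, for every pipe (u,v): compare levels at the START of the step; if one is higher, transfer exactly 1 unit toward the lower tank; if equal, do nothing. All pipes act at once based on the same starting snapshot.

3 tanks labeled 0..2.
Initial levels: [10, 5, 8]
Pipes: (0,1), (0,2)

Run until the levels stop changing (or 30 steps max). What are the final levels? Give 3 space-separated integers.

Step 1: flows [0->1,0->2] -> levels [8 6 9]
Step 2: flows [0->1,2->0] -> levels [8 7 8]
Step 3: flows [0->1,0=2] -> levels [7 8 8]
Step 4: flows [1->0,2->0] -> levels [9 7 7]
Step 5: flows [0->1,0->2] -> levels [7 8 8]
  -> period-2 cycle: step 5 state = step 3 state; never stabilizes
  -> state at step 30: (30-3) mod 2 = 1, same as step 4 -> [9 7 7]

Answer: 9 7 7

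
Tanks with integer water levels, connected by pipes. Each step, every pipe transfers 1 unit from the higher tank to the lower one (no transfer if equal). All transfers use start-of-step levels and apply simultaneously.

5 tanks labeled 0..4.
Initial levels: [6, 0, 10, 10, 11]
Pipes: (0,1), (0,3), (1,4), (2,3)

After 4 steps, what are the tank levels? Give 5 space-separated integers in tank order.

Step 1: flows [0->1,3->0,4->1,2=3] -> levels [6 2 10 9 10]
Step 2: flows [0->1,3->0,4->1,2->3] -> levels [6 4 9 9 9]
Step 3: flows [0->1,3->0,4->1,2=3] -> levels [6 6 9 8 8]
Step 4: flows [0=1,3->0,4->1,2->3] -> levels [7 7 8 8 7]

Answer: 7 7 8 8 7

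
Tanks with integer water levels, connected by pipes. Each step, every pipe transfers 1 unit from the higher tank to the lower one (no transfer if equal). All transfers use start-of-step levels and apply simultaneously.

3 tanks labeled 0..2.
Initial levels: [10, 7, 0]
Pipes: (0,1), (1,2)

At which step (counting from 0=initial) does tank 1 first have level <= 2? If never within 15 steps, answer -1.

Answer: -1

Derivation:
Step 1: flows [0->1,1->2] -> levels [9 7 1]
Step 2: flows [0->1,1->2] -> levels [8 7 2]
Step 3: flows [0->1,1->2] -> levels [7 7 3]
Step 4: flows [0=1,1->2] -> levels [7 6 4]
Step 5: flows [0->1,1->2] -> levels [6 6 5]
Step 6: flows [0=1,1->2] -> levels [6 5 6]
Step 7: flows [0->1,2->1] -> levels [5 7 5]
Step 8: flows [1->0,1->2] -> levels [6 5 6]
  -> period-2 cycle (repeats step 6); tank 1 never drops to <=2
Tank 1 never reaches <=2 within 15 steps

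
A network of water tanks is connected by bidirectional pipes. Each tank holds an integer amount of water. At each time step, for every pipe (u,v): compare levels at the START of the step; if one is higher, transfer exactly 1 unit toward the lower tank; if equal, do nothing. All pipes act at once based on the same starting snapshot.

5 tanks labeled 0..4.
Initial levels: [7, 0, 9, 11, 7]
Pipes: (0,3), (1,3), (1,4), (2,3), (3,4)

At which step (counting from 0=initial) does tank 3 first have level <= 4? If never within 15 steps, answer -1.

Step 1: flows [3->0,3->1,4->1,3->2,3->4] -> levels [8 2 10 7 7]
Step 2: flows [0->3,3->1,4->1,2->3,3=4] -> levels [7 4 9 8 6]
Step 3: flows [3->0,3->1,4->1,2->3,3->4] -> levels [8 6 8 6 6]
Step 4: flows [0->3,1=3,1=4,2->3,3=4] -> levels [7 6 7 8 6]
Step 5: flows [3->0,3->1,1=4,3->2,3->4] -> levels [8 7 8 4 7]
Tank 3 first reaches <=4 at step 5

Answer: 5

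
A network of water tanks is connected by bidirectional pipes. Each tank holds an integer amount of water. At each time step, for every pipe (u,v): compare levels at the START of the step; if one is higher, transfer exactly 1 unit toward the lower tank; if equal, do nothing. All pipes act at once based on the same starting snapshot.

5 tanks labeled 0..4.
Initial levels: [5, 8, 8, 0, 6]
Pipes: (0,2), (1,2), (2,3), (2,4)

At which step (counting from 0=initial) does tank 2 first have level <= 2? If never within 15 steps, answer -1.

Answer: -1

Derivation:
Step 1: flows [2->0,1=2,2->3,2->4] -> levels [6 8 5 1 7]
Step 2: flows [0->2,1->2,2->3,4->2] -> levels [5 7 7 2 6]
Step 3: flows [2->0,1=2,2->3,2->4] -> levels [6 7 4 3 7]
Step 4: flows [0->2,1->2,2->3,4->2] -> levels [5 6 6 4 6]
Step 5: flows [2->0,1=2,2->3,2=4] -> levels [6 6 4 5 6]
Step 6: flows [0->2,1->2,3->2,4->2] -> levels [5 5 8 4 5]
Step 7: flows [2->0,2->1,2->3,2->4] -> levels [6 6 4 5 6]
  -> period-2 cycle (repeats step 5); tank 2 never drops to <=2
Tank 2 never reaches <=2 within 15 steps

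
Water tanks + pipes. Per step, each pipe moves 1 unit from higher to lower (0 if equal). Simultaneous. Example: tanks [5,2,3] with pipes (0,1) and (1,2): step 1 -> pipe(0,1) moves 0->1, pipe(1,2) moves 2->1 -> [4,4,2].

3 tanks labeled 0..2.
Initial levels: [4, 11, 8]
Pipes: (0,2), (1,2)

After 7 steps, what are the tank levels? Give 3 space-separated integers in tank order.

Step 1: flows [2->0,1->2] -> levels [5 10 8]
Step 2: flows [2->0,1->2] -> levels [6 9 8]
Step 3: flows [2->0,1->2] -> levels [7 8 8]
Step 4: flows [2->0,1=2] -> levels [8 8 7]
Step 5: flows [0->2,1->2] -> levels [7 7 9]
Step 6: flows [2->0,2->1] -> levels [8 8 7]
  -> period-2 cycle: step 6 state = step 4 state
  -> state at step 7: (7-4) mod 2 = 1, same as step 5 -> [7 7 9]

Answer: 7 7 9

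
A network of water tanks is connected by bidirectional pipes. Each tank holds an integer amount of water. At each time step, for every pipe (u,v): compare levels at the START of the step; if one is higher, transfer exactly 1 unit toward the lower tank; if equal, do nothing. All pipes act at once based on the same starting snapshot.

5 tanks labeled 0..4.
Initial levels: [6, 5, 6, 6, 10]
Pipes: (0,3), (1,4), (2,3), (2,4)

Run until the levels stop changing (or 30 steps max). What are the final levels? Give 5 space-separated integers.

Answer: 6 7 7 7 6

Derivation:
Step 1: flows [0=3,4->1,2=3,4->2] -> levels [6 6 7 6 8]
Step 2: flows [0=3,4->1,2->3,4->2] -> levels [6 7 7 7 6]
Step 3: flows [3->0,1->4,2=3,2->4] -> levels [7 6 6 6 8]
Step 4: flows [0->3,4->1,2=3,4->2] -> levels [6 7 7 7 6]
  -> period-2 cycle: step 4 state = step 2 state; never stabilizes
  -> state at step 30: (30-2) mod 2 = 0, same as step 2 -> [6 7 7 7 6]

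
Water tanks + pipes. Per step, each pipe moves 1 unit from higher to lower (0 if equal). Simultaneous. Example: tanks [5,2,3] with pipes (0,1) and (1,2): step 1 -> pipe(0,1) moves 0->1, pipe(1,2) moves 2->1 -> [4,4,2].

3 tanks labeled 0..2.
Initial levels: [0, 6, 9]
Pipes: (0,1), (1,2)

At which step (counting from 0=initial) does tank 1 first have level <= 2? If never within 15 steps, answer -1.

Step 1: flows [1->0,2->1] -> levels [1 6 8]
Step 2: flows [1->0,2->1] -> levels [2 6 7]
Step 3: flows [1->0,2->1] -> levels [3 6 6]
Step 4: flows [1->0,1=2] -> levels [4 5 6]
Step 5: flows [1->0,2->1] -> levels [5 5 5]
Step 6: flows [0=1,1=2] -> levels [5 5 5]
  -> stable; tank 1 stays at 5 > 2
Tank 1 never reaches <=2 within 15 steps

Answer: -1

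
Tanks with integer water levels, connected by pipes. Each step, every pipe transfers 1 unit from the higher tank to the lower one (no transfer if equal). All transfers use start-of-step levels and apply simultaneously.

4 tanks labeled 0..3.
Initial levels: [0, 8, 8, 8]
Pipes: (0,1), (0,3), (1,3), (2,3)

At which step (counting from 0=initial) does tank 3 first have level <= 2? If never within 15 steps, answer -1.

Answer: -1

Derivation:
Step 1: flows [1->0,3->0,1=3,2=3] -> levels [2 7 8 7]
Step 2: flows [1->0,3->0,1=3,2->3] -> levels [4 6 7 7]
Step 3: flows [1->0,3->0,3->1,2=3] -> levels [6 6 7 5]
Step 4: flows [0=1,0->3,1->3,2->3] -> levels [5 5 6 8]
Step 5: flows [0=1,3->0,3->1,3->2] -> levels [6 6 7 5]
  -> period-2 cycle (repeats step 3); tank 3 never drops to <=2
Tank 3 never reaches <=2 within 15 steps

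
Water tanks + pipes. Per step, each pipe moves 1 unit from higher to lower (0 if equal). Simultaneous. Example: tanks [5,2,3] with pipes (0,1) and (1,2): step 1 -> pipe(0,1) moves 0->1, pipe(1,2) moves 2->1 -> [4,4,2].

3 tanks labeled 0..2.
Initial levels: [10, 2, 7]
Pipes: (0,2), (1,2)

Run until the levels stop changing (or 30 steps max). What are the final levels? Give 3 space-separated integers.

Step 1: flows [0->2,2->1] -> levels [9 3 7]
Step 2: flows [0->2,2->1] -> levels [8 4 7]
Step 3: flows [0->2,2->1] -> levels [7 5 7]
Step 4: flows [0=2,2->1] -> levels [7 6 6]
Step 5: flows [0->2,1=2] -> levels [6 6 7]
Step 6: flows [2->0,2->1] -> levels [7 7 5]
Step 7: flows [0->2,1->2] -> levels [6 6 7]
  -> period-2 cycle: step 7 state = step 5 state; never stabilizes
  -> state at step 30: (30-5) mod 2 = 1, same as step 6 -> [7 7 5]

Answer: 7 7 5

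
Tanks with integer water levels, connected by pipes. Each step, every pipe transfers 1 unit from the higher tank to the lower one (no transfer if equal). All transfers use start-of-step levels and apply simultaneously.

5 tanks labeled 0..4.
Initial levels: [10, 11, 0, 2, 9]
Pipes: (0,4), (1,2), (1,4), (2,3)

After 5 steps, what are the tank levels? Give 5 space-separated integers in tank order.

Answer: 9 7 4 3 9

Derivation:
Step 1: flows [0->4,1->2,1->4,3->2] -> levels [9 9 2 1 11]
Step 2: flows [4->0,1->2,4->1,2->3] -> levels [10 9 2 2 9]
Step 3: flows [0->4,1->2,1=4,2=3] -> levels [9 8 3 2 10]
Step 4: flows [4->0,1->2,4->1,2->3] -> levels [10 8 3 3 8]
Step 5: flows [0->4,1->2,1=4,2=3] -> levels [9 7 4 3 9]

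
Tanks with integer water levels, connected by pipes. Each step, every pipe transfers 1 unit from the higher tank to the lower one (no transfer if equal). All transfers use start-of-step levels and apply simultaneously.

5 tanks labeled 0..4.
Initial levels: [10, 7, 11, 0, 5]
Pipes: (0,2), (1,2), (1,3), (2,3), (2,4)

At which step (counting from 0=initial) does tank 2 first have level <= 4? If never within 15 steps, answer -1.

Answer: -1

Derivation:
Step 1: flows [2->0,2->1,1->3,2->3,2->4] -> levels [11 7 7 2 6]
Step 2: flows [0->2,1=2,1->3,2->3,2->4] -> levels [10 6 6 4 7]
Step 3: flows [0->2,1=2,1->3,2->3,4->2] -> levels [9 5 7 6 6]
Step 4: flows [0->2,2->1,3->1,2->3,2->4] -> levels [8 7 5 6 7]
Step 5: flows [0->2,1->2,1->3,3->2,4->2] -> levels [7 5 9 6 6]
Step 6: flows [2->0,2->1,3->1,2->3,2->4] -> levels [8 7 5 6 7]
  -> period-2 cycle (repeats step 4); tank 2 never drops to <=4
Tank 2 never reaches <=4 within 15 steps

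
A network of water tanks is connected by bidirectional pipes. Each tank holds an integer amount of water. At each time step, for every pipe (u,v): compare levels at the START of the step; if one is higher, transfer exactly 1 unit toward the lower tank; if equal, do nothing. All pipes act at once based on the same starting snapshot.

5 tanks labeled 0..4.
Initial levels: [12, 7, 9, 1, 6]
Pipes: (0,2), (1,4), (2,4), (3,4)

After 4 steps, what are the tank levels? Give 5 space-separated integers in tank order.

Step 1: flows [0->2,1->4,2->4,4->3] -> levels [11 6 9 2 7]
Step 2: flows [0->2,4->1,2->4,4->3] -> levels [10 7 9 3 6]
Step 3: flows [0->2,1->4,2->4,4->3] -> levels [9 6 9 4 7]
Step 4: flows [0=2,4->1,2->4,4->3] -> levels [9 7 8 5 6]

Answer: 9 7 8 5 6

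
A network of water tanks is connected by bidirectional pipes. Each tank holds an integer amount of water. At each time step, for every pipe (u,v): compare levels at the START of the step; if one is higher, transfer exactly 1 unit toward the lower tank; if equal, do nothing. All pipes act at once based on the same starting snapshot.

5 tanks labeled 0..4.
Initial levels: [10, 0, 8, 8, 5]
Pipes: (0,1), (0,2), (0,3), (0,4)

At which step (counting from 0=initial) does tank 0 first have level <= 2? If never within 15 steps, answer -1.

Answer: -1

Derivation:
Step 1: flows [0->1,0->2,0->3,0->4] -> levels [6 1 9 9 6]
Step 2: flows [0->1,2->0,3->0,0=4] -> levels [7 2 8 8 6]
Step 3: flows [0->1,2->0,3->0,0->4] -> levels [7 3 7 7 7]
Step 4: flows [0->1,0=2,0=3,0=4] -> levels [6 4 7 7 7]
Step 5: flows [0->1,2->0,3->0,4->0] -> levels [8 5 6 6 6]
Step 6: flows [0->1,0->2,0->3,0->4] -> levels [4 6 7 7 7]
Step 7: flows [1->0,2->0,3->0,4->0] -> levels [8 5 6 6 6]
  -> period-2 cycle (repeats step 5); tank 0 never drops to <=2
Tank 0 never reaches <=2 within 15 steps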